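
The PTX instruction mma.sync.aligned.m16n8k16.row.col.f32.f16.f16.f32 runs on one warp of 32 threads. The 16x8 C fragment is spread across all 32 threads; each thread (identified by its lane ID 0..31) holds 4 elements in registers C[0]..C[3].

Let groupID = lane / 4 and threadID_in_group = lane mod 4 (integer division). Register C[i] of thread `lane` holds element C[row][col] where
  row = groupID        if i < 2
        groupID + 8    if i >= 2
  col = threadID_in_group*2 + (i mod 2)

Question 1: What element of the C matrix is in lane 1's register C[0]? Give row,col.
0,2

lane 1: grp=0 (1/4), tig=1 (1%4)
i=0: r=0+0=0, c=1*2+0=2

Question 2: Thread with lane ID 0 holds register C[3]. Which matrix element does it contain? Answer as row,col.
lane 0→0/4=0, 0 mod 4=0
i=3  r:0+8→8  c:2·0+1→1

8,1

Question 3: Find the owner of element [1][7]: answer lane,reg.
7,1

r:1=>grp=1,rB=0  c:7=>tig=3,lo=1
L=1*4+3=7  i=0*2+1=1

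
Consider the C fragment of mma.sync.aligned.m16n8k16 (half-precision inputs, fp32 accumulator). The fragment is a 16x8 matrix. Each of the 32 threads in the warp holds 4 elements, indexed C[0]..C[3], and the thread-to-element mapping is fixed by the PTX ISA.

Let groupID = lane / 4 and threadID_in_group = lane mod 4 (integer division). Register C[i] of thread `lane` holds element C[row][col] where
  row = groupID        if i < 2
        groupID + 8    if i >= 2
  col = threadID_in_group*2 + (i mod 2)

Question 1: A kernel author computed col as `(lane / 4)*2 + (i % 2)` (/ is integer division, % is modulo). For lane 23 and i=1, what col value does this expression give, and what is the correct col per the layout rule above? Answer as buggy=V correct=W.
buggy=11 correct=7

`(lane / 4)*2 + (i % 2)`[23,1]→11
L=23→G=23>>2=5, T=23&3=3
[1]→row 5+0=5  col 3·2+1=7
col: 11 vs 7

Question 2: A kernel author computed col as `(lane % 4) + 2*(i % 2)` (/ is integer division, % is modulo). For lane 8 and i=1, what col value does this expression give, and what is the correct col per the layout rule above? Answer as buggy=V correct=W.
buggy=2 correct=1

`(lane % 4) + 2*(i % 2)`[8,1]->2
L=8->gid=8>>2=2, tid=8&3=0
[1]->row 2+0=2  col 0·2+1=1
col: 2 vs 1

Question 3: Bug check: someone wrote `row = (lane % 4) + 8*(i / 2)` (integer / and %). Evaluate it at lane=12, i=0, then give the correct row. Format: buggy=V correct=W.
buggy=0 correct=3

`(lane % 4) + 8*(i / 2)`[12,0]->0
lane 12->12/4=3, 12 mod 4=0
i=0  r:3+0->3  c:2·0+0->0
row: 0 vs 3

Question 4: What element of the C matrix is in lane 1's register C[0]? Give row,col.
1: grp=0,tig=1
[0] (0+0,1*2+0) = (0,2)

0,2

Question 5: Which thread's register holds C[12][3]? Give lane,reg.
17,3

r=12⇒gr=4,Rb=1  c=3⇒th=1,odd=1
L=4*4+1=17  i=1*2+1=3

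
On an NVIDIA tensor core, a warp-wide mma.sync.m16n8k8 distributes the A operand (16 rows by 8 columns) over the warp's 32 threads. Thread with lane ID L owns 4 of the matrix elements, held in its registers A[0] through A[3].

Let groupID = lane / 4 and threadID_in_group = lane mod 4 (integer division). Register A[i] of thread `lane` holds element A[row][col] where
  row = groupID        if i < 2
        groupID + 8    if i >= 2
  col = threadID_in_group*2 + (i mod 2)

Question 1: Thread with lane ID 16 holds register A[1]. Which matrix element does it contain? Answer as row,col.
L=16⇒gr=16>>2=4, th=16&3=0
[1]⇒row 4+0=4  col 0·2+1=1

4,1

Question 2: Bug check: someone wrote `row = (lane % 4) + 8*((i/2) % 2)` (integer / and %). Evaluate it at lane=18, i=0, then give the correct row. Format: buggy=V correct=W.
buggy=2 correct=4

`(lane % 4) + 8*((i/2) % 2)`[18,0]=>2
L=18=>grp=18>>2=4, tig=18&3=2
[0]=>row 4+0=4  col 2·2+0=4
row: 2 vs 4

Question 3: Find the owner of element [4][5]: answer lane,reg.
18,1

r=4→G=4,rhi=0  c=5→T=2,p=1
L=4*4+2=18  i=0*2+1=1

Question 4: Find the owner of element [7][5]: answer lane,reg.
30,1

r=7->g=7,rb=0  c=5->t=2,b0=1
L=7*4+2=30  i=0*2+1=1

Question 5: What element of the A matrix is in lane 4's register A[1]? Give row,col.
L=4->g=4>>2=1, t=4&3=0
[1]->row 1+0=1  col 0·2+1=1

1,1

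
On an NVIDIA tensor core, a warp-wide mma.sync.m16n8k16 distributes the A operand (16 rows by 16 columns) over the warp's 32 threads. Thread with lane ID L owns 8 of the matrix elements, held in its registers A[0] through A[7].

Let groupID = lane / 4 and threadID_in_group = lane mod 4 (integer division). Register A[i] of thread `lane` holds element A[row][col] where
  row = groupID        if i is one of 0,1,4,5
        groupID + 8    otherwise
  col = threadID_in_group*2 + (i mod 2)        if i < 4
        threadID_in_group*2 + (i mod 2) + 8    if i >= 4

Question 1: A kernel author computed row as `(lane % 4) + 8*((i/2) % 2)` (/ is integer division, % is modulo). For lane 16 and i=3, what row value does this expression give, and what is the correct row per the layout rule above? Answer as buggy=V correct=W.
buggy=8 correct=12

`(lane % 4) + 8*((i/2) % 2)`[16,3]⇒8
L=16⇒gr=16>>2=4, th=16&3=0
[3]⇒row 4+8=12  col 0·2+1+0=1
row: 8 vs 12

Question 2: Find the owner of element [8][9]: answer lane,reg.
r=8⇒gr=0,Rb=1  c=9⇒Cb=1,th=0,odd=1
L=0*4+0=0  i=1*4+1*2+1=7

0,7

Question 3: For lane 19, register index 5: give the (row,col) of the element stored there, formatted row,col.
19: gr=4,th=3
[5] (4+0,3*2+1+8) = (4,15)

4,15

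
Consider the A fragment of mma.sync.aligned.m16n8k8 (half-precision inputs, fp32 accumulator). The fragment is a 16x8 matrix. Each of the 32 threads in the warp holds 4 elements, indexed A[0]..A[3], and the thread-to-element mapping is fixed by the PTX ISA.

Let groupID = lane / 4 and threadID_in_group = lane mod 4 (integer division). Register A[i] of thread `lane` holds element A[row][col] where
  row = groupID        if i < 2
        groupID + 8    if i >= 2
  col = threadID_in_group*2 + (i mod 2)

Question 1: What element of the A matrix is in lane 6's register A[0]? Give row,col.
1,4

lane 6: grp=1 (6/4), tig=2 (6%4)
i=0: r=1+0=1, c=2*2+0=4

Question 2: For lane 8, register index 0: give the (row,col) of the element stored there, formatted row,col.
8: G=2,T=0
[0] (2+0,0*2+0) = (2,0)

2,0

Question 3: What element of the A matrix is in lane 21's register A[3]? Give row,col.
13,3

lane 21->21/4=5, 21 mod 4=1
i=3  r:5+8->13  c:2·1+1->3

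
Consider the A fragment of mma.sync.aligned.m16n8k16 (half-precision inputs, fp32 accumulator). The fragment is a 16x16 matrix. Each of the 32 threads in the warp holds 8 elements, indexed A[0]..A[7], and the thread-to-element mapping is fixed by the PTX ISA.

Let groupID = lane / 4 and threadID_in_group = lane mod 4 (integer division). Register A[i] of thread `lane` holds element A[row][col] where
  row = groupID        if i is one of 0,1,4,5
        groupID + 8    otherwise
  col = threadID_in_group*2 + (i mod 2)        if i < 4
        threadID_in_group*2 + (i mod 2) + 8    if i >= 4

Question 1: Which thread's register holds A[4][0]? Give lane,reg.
16,0

r=4⇒gr=4,Rb=0  c=0⇒Cb=0,th=0,odd=0
L=4*4+0=16  i=0*4+0*2+0=0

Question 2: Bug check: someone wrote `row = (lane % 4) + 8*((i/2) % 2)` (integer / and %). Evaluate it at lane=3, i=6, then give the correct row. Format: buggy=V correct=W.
buggy=11 correct=8

`(lane % 4) + 8*((i/2) % 2)`[3,6]→11
L=3→G=3>>2=0, T=3&3=3
[6]→row 0+8=8  col 3·2+0+8=14
row: 11 vs 8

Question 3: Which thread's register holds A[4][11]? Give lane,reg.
r:4=>grp=4,rB=0  c:11=>cB=1,tig=1,lo=1
L=4*4+1=17  i=1*4+0*2+1=5

17,5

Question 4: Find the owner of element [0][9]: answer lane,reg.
0,5

r=0⇒gr=0,Rb=0  c=9⇒Cb=1,th=0,odd=1
L=0*4+0=0  i=1*4+0*2+1=5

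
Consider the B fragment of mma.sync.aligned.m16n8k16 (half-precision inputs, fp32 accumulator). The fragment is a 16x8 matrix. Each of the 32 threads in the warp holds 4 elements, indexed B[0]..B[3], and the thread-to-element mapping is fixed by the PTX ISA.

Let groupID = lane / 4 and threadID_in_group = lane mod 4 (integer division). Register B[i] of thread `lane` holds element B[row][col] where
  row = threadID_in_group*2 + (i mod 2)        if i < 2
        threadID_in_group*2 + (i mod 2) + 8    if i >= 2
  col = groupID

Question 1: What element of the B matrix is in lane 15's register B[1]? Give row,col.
15: G=3,T=3
[1] (3*2+1+0,3) = (7,3)

7,3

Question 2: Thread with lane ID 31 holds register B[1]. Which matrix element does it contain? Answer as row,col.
L=31=>grp=31>>2=7, tig=31&3=3
[1]=>row 3·2+1+0=7  col grp=7

7,7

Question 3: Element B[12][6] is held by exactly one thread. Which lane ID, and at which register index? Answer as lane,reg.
c=6->g=6  r=12->rb=1,t=2,b0=0
L=6*4+2=26  i=1*2+0=2

26,2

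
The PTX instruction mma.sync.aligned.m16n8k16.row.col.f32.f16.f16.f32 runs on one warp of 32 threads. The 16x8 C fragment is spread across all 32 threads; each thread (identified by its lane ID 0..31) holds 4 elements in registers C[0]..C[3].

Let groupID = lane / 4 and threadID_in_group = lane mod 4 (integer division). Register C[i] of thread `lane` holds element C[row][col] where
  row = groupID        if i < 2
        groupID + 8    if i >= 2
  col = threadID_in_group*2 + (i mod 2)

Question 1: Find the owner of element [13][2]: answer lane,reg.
21,2

r=13->g=5,rb=1  c=2->t=1,b0=0
L=5*4+1=21  i=1*2+0=2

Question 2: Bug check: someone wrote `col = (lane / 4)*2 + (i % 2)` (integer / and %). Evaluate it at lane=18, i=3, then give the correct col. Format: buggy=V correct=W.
buggy=9 correct=5

`(lane / 4)*2 + (i % 2)`[18,3]->9
lane 18: g=4 (18/4), t=2 (18%4)
i=3: r=4+8=12, c=2*2+1=5
col: 9 vs 5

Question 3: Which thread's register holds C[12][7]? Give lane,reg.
r: 12->gid=4,r8=1  c: 7->tid=3,i&1=1
L=4*4+3=19  i=1*2+1=3

19,3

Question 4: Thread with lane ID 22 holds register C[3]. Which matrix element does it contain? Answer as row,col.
13,5

L=22→G=22>>2=5, T=22&3=2
[3]→row 5+8=13  col 2·2+1=5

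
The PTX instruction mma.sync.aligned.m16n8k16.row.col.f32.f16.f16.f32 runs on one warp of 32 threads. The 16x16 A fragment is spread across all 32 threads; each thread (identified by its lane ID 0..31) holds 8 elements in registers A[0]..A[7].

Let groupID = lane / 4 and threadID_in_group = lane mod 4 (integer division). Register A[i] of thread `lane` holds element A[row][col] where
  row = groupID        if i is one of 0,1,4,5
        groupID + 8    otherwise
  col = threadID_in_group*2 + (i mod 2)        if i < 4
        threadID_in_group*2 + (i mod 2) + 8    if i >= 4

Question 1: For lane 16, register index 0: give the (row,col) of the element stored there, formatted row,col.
lane 16->16/4=4, 16 mod 4=0
i=0  r:4+0->4  c:2·0+0+0->0

4,0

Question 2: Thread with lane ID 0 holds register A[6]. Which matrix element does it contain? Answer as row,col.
8,8

L=0=>grp=0>>2=0, tig=0&3=0
[6]=>row 0+8=8  col 0·2+0+8=8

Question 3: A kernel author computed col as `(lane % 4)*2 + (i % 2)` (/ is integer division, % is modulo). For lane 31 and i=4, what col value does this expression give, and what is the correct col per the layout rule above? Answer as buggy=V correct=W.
buggy=6 correct=14

`(lane % 4)*2 + (i % 2)`[31,4]->6
lane 31: gid=7 (31/4), tid=3 (31%4)
i=4: r=7+0=7, c=3*2+0+8=14
col: 6 vs 14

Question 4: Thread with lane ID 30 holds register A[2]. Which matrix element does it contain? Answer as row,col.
15,4

30: gid=7,tid=2
[2] (7+8,2*2+0+0) = (15,4)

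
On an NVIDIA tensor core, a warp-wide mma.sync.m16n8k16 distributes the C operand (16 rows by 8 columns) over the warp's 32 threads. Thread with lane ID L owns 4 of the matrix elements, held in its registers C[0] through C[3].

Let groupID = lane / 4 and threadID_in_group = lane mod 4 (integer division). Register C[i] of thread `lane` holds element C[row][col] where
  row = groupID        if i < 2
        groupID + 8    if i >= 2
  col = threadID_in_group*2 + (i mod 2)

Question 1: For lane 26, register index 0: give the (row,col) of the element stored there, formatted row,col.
6,4

L=26->g=26>>2=6, t=26&3=2
[0]->row 6+0=6  col 2·2+0=4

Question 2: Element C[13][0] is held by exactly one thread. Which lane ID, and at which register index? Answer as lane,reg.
r: 13->gid=5,r8=1  c: 0->tid=0,i&1=0
L=5*4+0=20  i=1*2+0=2

20,2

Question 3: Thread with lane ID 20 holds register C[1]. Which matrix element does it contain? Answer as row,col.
5,1

lane 20: grp=5 (20/4), tig=0 (20%4)
i=1: r=5+0=5, c=0*2+1=1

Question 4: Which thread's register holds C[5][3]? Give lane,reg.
r=5->g=5,rb=0  c=3->t=1,b0=1
L=5*4+1=21  i=0*2+1=1

21,1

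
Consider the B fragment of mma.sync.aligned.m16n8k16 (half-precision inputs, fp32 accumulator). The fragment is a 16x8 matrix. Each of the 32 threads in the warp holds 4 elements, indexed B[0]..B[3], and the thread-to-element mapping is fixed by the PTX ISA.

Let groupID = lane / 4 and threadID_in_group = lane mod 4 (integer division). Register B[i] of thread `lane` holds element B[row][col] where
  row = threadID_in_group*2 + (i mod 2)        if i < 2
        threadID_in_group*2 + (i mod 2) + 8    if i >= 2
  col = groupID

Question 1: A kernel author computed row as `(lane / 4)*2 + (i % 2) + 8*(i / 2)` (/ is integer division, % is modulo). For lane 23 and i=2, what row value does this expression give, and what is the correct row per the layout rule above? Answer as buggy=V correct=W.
buggy=18 correct=14

`(lane / 4)*2 + (i % 2) + 8*(i / 2)`[23,2]⇒18
lane 23⇒23/4=5, 23 mod 4=3
i=2  r:2·3+0+8⇒14  c:5
row: 18 vs 14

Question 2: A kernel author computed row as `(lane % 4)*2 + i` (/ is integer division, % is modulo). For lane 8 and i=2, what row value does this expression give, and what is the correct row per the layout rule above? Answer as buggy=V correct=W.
`(lane % 4)*2 + i`[8,2]⇒2
lane 8: gr=2 (8/4), th=0 (8%4)
i=2: r=0*2+0+8=8, c=gr=2
row: 2 vs 8

buggy=2 correct=8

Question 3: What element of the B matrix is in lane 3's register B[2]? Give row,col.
3: gid=0,tid=3
[2] (3*2+0+8,0) = (14,0)

14,0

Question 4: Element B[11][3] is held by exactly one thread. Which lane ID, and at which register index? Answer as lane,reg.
c=3→G=3  r=11→rhi=1,T=1,p=1
L=3*4+1=13  i=1*2+1=3

13,3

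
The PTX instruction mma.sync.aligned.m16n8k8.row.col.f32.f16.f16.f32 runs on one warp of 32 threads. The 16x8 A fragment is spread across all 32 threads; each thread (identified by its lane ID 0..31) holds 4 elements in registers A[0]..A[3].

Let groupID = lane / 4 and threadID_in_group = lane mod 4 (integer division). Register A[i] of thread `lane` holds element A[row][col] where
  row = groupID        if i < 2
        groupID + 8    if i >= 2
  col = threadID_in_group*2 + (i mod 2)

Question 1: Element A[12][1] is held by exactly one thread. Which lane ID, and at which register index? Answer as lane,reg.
16,3

r: 12->gid=4,r8=1  c: 1->tid=0,i&1=1
L=4*4+0=16  i=1*2+1=3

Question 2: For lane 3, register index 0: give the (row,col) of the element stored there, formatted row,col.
0,6

3: g=0,t=3
[0] (0+0,3*2+0) = (0,6)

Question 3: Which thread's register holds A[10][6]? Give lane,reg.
r=10->g=2,rb=1  c=6->t=3,b0=0
L=2*4+3=11  i=1*2+0=2

11,2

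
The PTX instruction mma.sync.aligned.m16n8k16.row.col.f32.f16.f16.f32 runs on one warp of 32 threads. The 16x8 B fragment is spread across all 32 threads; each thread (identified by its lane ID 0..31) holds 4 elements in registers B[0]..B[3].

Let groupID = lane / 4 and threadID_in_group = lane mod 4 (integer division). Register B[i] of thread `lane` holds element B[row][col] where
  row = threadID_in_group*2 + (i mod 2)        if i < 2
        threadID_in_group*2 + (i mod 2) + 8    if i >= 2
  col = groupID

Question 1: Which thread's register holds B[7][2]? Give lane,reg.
11,1

c=2->g=2  r=7->rb=0,t=3,b0=1
L=2*4+3=11  i=0*2+1=1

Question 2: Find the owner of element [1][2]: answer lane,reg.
c:2=>grp=2  r:1=>rB=0,tig=0,lo=1
L=2*4+0=8  i=0*2+1=1

8,1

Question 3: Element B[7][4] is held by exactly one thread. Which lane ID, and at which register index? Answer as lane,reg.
19,1

c=4->g=4  r=7->rb=0,t=3,b0=1
L=4*4+3=19  i=0*2+1=1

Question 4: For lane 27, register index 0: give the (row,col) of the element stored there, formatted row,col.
6,6

27: g=6,t=3
[0] (3*2+0+0,6) = (6,6)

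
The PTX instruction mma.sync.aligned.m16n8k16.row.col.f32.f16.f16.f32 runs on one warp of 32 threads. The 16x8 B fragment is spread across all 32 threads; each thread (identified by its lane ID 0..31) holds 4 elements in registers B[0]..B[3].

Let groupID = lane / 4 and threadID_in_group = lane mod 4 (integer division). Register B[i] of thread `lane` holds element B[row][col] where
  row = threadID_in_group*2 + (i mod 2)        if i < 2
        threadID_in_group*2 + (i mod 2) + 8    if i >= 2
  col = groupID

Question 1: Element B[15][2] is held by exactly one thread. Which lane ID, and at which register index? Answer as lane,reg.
11,3

c=2⇒gr=2  r=15⇒Rb=1,th=3,odd=1
L=2*4+3=11  i=1*2+1=3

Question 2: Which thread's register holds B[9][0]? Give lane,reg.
0,3

c=0⇒gr=0  r=9⇒Rb=1,th=0,odd=1
L=0*4+0=0  i=1*2+1=3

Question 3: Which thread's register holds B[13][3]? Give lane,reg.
c:3=>grp=3  r:13=>rB=1,tig=2,lo=1
L=3*4+2=14  i=1*2+1=3

14,3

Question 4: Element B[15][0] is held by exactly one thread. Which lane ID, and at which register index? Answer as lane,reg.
c:0=>grp=0  r:15=>rB=1,tig=3,lo=1
L=0*4+3=3  i=1*2+1=3

3,3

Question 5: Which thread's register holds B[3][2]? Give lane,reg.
c: 2->gid=2  r: 3->r8=0,tid=1,i&1=1
L=2*4+1=9  i=0*2+1=1

9,1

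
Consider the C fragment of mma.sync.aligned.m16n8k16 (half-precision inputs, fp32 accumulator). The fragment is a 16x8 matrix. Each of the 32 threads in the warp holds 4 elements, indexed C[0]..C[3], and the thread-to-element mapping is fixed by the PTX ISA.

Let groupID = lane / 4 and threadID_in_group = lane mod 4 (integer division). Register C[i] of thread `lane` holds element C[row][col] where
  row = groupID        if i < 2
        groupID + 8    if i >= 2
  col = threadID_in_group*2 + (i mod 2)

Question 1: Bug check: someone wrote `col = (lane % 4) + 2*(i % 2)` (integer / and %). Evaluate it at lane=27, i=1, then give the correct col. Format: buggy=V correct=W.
buggy=5 correct=7

`(lane % 4) + 2*(i % 2)`[27,1]→5
lane 27→27/4=6, 27 mod 4=3
i=1  r:6+0→6  c:2·3+1→7
col: 5 vs 7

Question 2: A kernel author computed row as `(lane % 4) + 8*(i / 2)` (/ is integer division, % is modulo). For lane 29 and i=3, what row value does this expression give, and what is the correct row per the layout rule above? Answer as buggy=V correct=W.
`(lane % 4) + 8*(i / 2)`[29,3]⇒9
lane 29: gr=7 (29/4), th=1 (29%4)
i=3: r=7+8=15, c=1*2+1=3
row: 9 vs 15

buggy=9 correct=15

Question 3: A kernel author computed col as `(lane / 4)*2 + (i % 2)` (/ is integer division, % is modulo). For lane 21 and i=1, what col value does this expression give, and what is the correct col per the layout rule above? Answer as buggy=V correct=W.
`(lane / 4)*2 + (i % 2)`[21,1]=>11
lane 21: grp=5 (21/4), tig=1 (21%4)
i=1: r=5+0=5, c=1*2+1=3
col: 11 vs 3

buggy=11 correct=3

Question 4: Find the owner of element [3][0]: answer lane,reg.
r: 3->gid=3,r8=0  c: 0->tid=0,i&1=0
L=3*4+0=12  i=0*2+0=0

12,0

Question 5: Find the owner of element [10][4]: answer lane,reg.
r=10⇒gr=2,Rb=1  c=4⇒th=2,odd=0
L=2*4+2=10  i=1*2+0=2

10,2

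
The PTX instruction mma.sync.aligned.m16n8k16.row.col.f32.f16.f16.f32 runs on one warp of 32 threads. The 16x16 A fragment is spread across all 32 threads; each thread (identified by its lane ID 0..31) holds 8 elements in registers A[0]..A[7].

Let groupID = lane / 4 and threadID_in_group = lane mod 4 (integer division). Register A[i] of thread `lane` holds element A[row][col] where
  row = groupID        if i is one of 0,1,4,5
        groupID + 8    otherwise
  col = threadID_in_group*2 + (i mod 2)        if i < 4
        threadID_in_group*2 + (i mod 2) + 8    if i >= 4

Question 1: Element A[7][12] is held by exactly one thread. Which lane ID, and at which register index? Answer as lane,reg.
r:7=>grp=7,rB=0  c:12=>cB=1,tig=2,lo=0
L=7*4+2=30  i=1*4+0*2+0=4

30,4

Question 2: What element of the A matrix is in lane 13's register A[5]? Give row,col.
3,11

lane 13: g=3 (13/4), t=1 (13%4)
i=5: r=3+0=3, c=1*2+1+8=11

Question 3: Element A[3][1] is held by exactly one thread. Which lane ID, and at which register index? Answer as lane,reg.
12,1

r=3⇒gr=3,Rb=0  c=1⇒Cb=0,th=0,odd=1
L=3*4+0=12  i=0*4+0*2+1=1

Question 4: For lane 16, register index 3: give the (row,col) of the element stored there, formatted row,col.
12,1

16: g=4,t=0
[3] (4+8,0*2+1+0) = (12,1)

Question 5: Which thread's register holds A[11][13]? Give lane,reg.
r=11→G=3,rhi=1  c=13→chi=1,T=2,p=1
L=3*4+2=14  i=1*4+1*2+1=7

14,7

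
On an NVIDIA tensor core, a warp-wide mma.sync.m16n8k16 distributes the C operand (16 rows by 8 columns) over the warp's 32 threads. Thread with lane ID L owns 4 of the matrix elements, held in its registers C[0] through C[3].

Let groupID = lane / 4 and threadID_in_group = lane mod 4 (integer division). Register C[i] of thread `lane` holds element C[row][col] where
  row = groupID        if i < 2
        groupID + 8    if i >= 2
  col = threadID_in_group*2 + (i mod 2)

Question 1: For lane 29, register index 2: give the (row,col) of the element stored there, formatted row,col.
29: grp=7,tig=1
[2] (7+8,1*2+0) = (15,2)

15,2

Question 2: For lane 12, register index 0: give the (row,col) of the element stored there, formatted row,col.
L=12=>grp=12>>2=3, tig=12&3=0
[0]=>row 3+0=3  col 0·2+0=0

3,0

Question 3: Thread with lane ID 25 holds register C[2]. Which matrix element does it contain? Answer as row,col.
14,2

25: G=6,T=1
[2] (6+8,1*2+0) = (14,2)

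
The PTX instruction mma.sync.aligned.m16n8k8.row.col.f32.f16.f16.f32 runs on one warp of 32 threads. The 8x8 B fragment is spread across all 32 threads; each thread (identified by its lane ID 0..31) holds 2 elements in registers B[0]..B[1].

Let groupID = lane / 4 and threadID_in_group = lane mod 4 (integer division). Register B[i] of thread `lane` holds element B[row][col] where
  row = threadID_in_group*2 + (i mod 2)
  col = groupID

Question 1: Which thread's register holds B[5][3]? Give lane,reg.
14,1

c: 3->gid=3  r: 5->tid=2,i&1=1
L=3*4+2=14  i=1=1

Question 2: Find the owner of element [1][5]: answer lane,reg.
20,1

c=5→G=5  r=1→T=0,p=1
L=5*4+0=20  i=1=1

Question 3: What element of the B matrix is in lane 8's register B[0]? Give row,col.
0,2

lane 8->8/4=2, 8 mod 4=0
i=0  r:2·0+0->0  c:2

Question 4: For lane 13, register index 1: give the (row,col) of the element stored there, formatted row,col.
lane 13: gr=3 (13/4), th=1 (13%4)
i=1: r=1*2+1=3, c=gr=3

3,3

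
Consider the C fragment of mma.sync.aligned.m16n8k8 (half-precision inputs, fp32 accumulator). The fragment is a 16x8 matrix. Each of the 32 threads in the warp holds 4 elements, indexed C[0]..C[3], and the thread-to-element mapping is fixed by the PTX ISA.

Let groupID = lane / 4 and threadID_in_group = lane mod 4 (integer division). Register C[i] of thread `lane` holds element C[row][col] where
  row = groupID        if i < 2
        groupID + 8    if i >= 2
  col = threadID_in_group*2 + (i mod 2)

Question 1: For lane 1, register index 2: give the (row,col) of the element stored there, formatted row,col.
lane 1: G=0 (1/4), T=1 (1%4)
i=2: r=0+8=8, c=1*2+0=2

8,2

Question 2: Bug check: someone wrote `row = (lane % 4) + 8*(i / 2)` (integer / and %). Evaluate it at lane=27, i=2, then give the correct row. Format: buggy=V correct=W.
buggy=11 correct=14

`(lane % 4) + 8*(i / 2)`[27,2]⇒11
27: gr=6,th=3
[2] (6+8,3*2+0) = (14,6)
row: 11 vs 14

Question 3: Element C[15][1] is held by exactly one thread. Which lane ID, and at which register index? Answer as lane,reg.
r=15→G=7,rhi=1  c=1→T=0,p=1
L=7*4+0=28  i=1*2+1=3

28,3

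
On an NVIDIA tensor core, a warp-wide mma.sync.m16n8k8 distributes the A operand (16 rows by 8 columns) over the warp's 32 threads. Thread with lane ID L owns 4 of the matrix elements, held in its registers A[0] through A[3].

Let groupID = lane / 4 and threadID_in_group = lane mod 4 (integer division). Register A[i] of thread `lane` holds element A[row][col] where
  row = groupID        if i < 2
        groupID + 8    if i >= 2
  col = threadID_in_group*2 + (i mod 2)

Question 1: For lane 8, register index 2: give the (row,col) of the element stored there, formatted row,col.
10,0

lane 8: grp=2 (8/4), tig=0 (8%4)
i=2: r=2+8=10, c=0*2+0=0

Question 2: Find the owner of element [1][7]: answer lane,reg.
7,1

r=1->g=1,rb=0  c=7->t=3,b0=1
L=1*4+3=7  i=0*2+1=1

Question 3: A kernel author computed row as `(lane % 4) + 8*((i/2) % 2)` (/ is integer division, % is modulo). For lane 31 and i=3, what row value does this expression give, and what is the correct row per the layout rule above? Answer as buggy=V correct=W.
`(lane % 4) + 8*((i/2) % 2)`[31,3]->11
lane 31->31/4=7, 31 mod 4=3
i=3  r:7+8->15  c:2·3+1->7
row: 11 vs 15

buggy=11 correct=15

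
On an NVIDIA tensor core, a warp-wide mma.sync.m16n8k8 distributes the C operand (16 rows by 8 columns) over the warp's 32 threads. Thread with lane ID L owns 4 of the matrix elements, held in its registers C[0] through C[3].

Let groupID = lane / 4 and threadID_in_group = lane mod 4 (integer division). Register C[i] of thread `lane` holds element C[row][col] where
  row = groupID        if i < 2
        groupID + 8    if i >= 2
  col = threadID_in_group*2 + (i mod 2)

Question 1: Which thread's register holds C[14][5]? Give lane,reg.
26,3

r=14⇒gr=6,Rb=1  c=5⇒th=2,odd=1
L=6*4+2=26  i=1*2+1=3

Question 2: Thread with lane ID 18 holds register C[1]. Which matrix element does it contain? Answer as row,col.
lane 18: g=4 (18/4), t=2 (18%4)
i=1: r=4+0=4, c=2*2+1=5

4,5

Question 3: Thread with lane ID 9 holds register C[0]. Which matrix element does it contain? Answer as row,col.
9: g=2,t=1
[0] (2+0,1*2+0) = (2,2)

2,2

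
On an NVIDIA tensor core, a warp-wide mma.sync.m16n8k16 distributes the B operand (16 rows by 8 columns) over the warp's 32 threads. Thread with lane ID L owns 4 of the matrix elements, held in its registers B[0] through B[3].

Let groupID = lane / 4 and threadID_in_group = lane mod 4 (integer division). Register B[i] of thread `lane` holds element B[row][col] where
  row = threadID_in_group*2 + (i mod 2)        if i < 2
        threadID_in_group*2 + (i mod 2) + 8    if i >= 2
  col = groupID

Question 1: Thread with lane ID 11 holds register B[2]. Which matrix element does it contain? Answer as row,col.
L=11→G=11>>2=2, T=11&3=3
[2]→row 3·2+0+8=14  col G=2

14,2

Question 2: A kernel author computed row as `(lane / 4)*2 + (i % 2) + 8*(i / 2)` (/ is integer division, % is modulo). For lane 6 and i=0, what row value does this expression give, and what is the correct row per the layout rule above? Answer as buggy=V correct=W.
`(lane / 4)*2 + (i % 2) + 8*(i / 2)`[6,0]->2
6: gid=1,tid=2
[0] (2*2+0+0,1) = (4,1)
row: 2 vs 4

buggy=2 correct=4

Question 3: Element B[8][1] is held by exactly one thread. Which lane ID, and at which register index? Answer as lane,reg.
c:1=>grp=1  r:8=>rB=1,tig=0,lo=0
L=1*4+0=4  i=1*2+0=2

4,2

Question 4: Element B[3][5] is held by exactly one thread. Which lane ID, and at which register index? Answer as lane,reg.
21,1

c=5->g=5  r=3->rb=0,t=1,b0=1
L=5*4+1=21  i=0*2+1=1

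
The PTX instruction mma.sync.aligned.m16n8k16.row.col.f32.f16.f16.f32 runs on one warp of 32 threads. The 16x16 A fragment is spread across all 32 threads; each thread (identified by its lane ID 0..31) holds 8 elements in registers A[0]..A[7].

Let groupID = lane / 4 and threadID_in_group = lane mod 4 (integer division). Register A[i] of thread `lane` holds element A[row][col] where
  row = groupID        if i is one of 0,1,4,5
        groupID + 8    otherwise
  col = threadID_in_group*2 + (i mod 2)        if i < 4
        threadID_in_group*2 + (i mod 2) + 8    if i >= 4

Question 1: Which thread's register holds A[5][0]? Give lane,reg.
20,0

r:5=>grp=5,rB=0  c:0=>cB=0,tig=0,lo=0
L=5*4+0=20  i=0*4+0*2+0=0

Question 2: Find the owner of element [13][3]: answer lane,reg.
r=13⇒gr=5,Rb=1  c=3⇒Cb=0,th=1,odd=1
L=5*4+1=21  i=0*4+1*2+1=3

21,3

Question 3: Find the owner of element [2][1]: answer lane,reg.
r=2→G=2,rhi=0  c=1→chi=0,T=0,p=1
L=2*4+0=8  i=0*4+0*2+1=1

8,1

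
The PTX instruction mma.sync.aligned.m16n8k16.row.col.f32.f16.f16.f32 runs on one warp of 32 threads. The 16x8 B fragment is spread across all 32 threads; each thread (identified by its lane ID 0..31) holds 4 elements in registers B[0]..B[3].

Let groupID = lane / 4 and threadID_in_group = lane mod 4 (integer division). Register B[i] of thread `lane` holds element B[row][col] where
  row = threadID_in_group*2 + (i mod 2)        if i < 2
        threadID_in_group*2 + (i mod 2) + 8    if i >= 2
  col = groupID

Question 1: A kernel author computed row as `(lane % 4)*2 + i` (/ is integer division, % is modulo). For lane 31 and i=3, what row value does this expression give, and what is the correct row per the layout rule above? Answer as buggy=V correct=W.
buggy=9 correct=15

`(lane % 4)*2 + i`[31,3]->9
lane 31: g=7 (31/4), t=3 (31%4)
i=3: r=3*2+1+8=15, c=g=7
row: 9 vs 15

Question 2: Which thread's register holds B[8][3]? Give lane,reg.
c:3=>grp=3  r:8=>rB=1,tig=0,lo=0
L=3*4+0=12  i=1*2+0=2

12,2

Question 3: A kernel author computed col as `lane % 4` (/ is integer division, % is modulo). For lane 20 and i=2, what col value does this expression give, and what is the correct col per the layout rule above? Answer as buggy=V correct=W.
`lane % 4`[20,2]⇒0
lane 20⇒20/4=5, 20 mod 4=0
i=2  r:2·0+0+8⇒8  c:5
col: 0 vs 5

buggy=0 correct=5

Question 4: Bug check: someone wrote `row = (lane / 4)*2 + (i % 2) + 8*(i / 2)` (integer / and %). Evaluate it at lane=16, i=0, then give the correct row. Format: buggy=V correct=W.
`(lane / 4)*2 + (i % 2) + 8*(i / 2)`[16,0]→8
L=16→G=16>>2=4, T=16&3=0
[0]→row 0·2+0+0=0  col G=4
row: 8 vs 0

buggy=8 correct=0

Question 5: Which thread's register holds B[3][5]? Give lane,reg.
c=5⇒gr=5  r=3⇒Rb=0,th=1,odd=1
L=5*4+1=21  i=0*2+1=1

21,1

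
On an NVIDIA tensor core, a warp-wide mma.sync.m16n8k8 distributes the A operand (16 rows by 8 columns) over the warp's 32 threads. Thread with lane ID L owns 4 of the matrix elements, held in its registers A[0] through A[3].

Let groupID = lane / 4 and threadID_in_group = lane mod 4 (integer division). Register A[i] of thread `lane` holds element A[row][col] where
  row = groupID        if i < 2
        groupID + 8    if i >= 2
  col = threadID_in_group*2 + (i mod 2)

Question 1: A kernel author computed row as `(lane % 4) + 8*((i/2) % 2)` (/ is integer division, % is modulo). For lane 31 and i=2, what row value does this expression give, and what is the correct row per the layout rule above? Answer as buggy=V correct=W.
buggy=11 correct=15

`(lane % 4) + 8*((i/2) % 2)`[31,2]->11
31: gid=7,tid=3
[2] (7+8,3*2+0) = (15,6)
row: 11 vs 15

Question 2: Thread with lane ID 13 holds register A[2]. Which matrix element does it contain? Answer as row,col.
lane 13→13/4=3, 13 mod 4=1
i=2  r:3+8→11  c:2·1+0→2

11,2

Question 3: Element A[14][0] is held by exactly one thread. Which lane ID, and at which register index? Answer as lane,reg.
24,2

r=14⇒gr=6,Rb=1  c=0⇒th=0,odd=0
L=6*4+0=24  i=1*2+0=2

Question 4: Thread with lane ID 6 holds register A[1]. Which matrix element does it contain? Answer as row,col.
1,5

lane 6→6/4=1, 6 mod 4=2
i=1  r:1+0→1  c:2·2+1→5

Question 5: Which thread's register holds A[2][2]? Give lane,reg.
r=2→G=2,rhi=0  c=2→T=1,p=0
L=2*4+1=9  i=0*2+0=0

9,0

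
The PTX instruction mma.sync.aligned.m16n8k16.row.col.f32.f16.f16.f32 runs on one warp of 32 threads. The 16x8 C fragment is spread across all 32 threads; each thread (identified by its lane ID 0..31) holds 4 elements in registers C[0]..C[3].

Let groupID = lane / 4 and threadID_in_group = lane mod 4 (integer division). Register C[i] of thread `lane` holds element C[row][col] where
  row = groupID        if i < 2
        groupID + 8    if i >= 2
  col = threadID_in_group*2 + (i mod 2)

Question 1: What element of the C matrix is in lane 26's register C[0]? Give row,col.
6,4

lane 26: grp=6 (26/4), tig=2 (26%4)
i=0: r=6+0=6, c=2*2+0=4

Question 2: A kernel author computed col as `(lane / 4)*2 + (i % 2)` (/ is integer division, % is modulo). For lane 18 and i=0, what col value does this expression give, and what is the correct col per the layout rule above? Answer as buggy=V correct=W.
buggy=8 correct=4

`(lane / 4)*2 + (i % 2)`[18,0]->8
lane 18->18/4=4, 18 mod 4=2
i=0  r:4+0->4  c:2·2+0->4
col: 8 vs 4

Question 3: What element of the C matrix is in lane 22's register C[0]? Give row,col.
lane 22: gr=5 (22/4), th=2 (22%4)
i=0: r=5+0=5, c=2*2+0=4

5,4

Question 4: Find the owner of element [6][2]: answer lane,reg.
r: 6->gid=6,r8=0  c: 2->tid=1,i&1=0
L=6*4+1=25  i=0*2+0=0

25,0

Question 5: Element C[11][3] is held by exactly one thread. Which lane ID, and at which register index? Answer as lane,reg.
r=11→G=3,rhi=1  c=3→T=1,p=1
L=3*4+1=13  i=1*2+1=3

13,3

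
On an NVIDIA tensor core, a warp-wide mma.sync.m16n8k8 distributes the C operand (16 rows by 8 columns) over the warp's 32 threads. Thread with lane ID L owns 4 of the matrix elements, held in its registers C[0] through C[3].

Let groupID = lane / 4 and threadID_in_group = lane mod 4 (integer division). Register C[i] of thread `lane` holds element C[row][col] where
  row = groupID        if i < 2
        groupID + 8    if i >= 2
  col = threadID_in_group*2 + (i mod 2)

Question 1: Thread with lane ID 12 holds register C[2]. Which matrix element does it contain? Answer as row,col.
12: grp=3,tig=0
[2] (3+8,0*2+0) = (11,0)

11,0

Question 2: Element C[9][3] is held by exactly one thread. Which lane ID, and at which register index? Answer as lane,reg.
r=9→G=1,rhi=1  c=3→T=1,p=1
L=1*4+1=5  i=1*2+1=3

5,3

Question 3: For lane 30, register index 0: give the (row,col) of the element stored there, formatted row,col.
7,4

lane 30: g=7 (30/4), t=2 (30%4)
i=0: r=7+0=7, c=2*2+0=4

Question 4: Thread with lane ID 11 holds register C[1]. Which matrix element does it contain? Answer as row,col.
2,7

lane 11->11/4=2, 11 mod 4=3
i=1  r:2+0->2  c:2·3+1->7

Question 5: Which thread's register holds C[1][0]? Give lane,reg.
r=1->g=1,rb=0  c=0->t=0,b0=0
L=1*4+0=4  i=0*2+0=0

4,0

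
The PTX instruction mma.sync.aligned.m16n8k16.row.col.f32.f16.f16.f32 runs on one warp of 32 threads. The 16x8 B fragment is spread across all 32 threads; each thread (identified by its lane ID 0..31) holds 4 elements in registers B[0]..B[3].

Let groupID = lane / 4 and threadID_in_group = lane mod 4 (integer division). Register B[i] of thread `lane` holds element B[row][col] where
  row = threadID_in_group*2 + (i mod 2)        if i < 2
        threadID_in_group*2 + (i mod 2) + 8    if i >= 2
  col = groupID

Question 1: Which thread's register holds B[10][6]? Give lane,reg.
25,2

c=6→G=6  r=10→rhi=1,T=1,p=0
L=6*4+1=25  i=1*2+0=2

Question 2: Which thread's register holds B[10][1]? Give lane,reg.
5,2

c: 1->gid=1  r: 10->r8=1,tid=1,i&1=0
L=1*4+1=5  i=1*2+0=2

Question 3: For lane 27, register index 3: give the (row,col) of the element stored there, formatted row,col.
15,6

lane 27=>27/4=6, 27 mod 4=3
i=3  r:2·3+1+8=>15  c:6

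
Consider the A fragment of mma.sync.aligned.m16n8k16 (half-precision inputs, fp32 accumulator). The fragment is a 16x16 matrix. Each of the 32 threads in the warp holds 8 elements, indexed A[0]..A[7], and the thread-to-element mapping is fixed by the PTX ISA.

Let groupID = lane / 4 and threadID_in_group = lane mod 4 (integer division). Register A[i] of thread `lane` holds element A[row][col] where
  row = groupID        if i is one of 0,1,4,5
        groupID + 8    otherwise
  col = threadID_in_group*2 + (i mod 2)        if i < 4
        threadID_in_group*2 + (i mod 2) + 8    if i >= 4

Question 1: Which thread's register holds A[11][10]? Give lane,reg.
13,6

r: 11->gid=3,r8=1  c: 10->c8=1,tid=1,i&1=0
L=3*4+1=13  i=1*4+1*2+0=6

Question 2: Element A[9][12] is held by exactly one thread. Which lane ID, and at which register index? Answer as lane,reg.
6,6

r:9=>grp=1,rB=1  c:12=>cB=1,tig=2,lo=0
L=1*4+2=6  i=1*4+1*2+0=6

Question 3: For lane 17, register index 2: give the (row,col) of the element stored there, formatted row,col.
12,2

lane 17: grp=4 (17/4), tig=1 (17%4)
i=2: r=4+8=12, c=1*2+0+0=2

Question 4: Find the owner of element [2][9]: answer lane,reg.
8,5

r=2→G=2,rhi=0  c=9→chi=1,T=0,p=1
L=2*4+0=8  i=1*4+0*2+1=5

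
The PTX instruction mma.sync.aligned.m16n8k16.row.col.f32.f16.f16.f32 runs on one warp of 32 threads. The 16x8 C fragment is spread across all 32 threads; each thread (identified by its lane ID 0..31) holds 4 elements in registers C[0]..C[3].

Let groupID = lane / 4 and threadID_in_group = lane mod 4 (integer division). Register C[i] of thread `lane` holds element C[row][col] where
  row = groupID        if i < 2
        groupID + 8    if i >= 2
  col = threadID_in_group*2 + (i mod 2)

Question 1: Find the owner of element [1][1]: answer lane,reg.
r=1->g=1,rb=0  c=1->t=0,b0=1
L=1*4+0=4  i=0*2+1=1

4,1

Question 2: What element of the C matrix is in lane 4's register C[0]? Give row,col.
1,0

lane 4: gid=1 (4/4), tid=0 (4%4)
i=0: r=1+0=1, c=0*2+0=0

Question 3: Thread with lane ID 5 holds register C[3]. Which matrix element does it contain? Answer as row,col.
9,3

L=5→G=5>>2=1, T=5&3=1
[3]→row 1+8=9  col 1·2+1=3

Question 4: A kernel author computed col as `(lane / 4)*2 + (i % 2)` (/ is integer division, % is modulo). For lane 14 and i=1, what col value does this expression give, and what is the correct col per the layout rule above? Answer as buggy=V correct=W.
buggy=7 correct=5

`(lane / 4)*2 + (i % 2)`[14,1]⇒7
lane 14: gr=3 (14/4), th=2 (14%4)
i=1: r=3+0=3, c=2*2+1=5
col: 7 vs 5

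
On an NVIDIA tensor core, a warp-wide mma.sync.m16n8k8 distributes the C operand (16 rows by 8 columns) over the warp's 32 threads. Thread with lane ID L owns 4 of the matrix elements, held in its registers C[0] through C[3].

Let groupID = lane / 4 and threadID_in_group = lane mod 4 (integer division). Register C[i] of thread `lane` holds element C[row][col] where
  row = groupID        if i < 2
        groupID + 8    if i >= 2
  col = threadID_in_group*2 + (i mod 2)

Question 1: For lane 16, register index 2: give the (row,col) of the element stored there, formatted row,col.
lane 16→16/4=4, 16 mod 4=0
i=2  r:4+8→12  c:2·0+0→0

12,0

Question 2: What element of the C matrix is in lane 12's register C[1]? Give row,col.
3,1

lane 12->12/4=3, 12 mod 4=0
i=1  r:3+0->3  c:2·0+1->1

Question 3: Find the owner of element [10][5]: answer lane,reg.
r=10->g=2,rb=1  c=5->t=2,b0=1
L=2*4+2=10  i=1*2+1=3

10,3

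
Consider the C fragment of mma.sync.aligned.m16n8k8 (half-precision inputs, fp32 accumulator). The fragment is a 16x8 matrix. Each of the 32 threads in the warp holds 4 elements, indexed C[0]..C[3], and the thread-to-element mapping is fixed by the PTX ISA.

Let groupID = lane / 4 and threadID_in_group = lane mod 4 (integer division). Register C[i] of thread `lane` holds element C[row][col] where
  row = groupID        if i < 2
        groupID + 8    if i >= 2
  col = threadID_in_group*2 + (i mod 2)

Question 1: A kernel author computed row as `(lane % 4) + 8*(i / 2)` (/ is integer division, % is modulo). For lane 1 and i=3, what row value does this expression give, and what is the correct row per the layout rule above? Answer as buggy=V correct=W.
buggy=9 correct=8

`(lane % 4) + 8*(i / 2)`[1,3]⇒9
lane 1: gr=0 (1/4), th=1 (1%4)
i=3: r=0+8=8, c=1*2+1=3
row: 9 vs 8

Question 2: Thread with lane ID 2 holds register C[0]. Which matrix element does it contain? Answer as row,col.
lane 2→2/4=0, 2 mod 4=2
i=0  r:0+0→0  c:2·2+0→4

0,4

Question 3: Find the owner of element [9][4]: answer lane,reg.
r: 9->gid=1,r8=1  c: 4->tid=2,i&1=0
L=1*4+2=6  i=1*2+0=2

6,2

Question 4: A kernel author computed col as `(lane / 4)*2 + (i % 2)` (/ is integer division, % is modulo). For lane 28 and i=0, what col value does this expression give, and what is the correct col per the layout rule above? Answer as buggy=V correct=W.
buggy=14 correct=0

`(lane / 4)*2 + (i % 2)`[28,0]->14
28: gid=7,tid=0
[0] (7+0,0*2+0) = (7,0)
col: 14 vs 0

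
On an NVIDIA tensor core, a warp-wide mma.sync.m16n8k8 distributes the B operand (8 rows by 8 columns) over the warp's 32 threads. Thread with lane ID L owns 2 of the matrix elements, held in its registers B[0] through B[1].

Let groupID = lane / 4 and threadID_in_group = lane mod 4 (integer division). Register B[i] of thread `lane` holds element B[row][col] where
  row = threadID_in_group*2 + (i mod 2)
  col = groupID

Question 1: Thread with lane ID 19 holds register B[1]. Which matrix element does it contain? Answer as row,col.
lane 19: grp=4 (19/4), tig=3 (19%4)
i=1: r=3*2+1=7, c=grp=4

7,4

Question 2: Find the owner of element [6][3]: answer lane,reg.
c: 3->gid=3  r: 6->tid=3,i&1=0
L=3*4+3=15  i=0=0

15,0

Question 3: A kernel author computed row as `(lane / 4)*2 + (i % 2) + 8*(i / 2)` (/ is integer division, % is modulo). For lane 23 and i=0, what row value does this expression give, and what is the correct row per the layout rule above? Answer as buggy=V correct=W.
buggy=10 correct=6

`(lane / 4)*2 + (i % 2) + 8*(i / 2)`[23,0]->10
L=23->gid=23>>2=5, tid=23&3=3
[0]->row 3·2+0=6  col gid=5
row: 10 vs 6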